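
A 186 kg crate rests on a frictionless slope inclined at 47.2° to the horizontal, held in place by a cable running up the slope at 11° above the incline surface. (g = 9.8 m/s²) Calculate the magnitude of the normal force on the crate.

N ≈ 979 N

Take axes along and perpendicular to the incline. Weight components: W sin 47.2° = 1337 N down-slope, W cos 47.2° = 1238 N into the surface.
Along incline: T cos 11° = W sin 47.2° → T = 1362 N.
Perpendicular: N = W cos 47.2° − T sin 11° = 978.5 N.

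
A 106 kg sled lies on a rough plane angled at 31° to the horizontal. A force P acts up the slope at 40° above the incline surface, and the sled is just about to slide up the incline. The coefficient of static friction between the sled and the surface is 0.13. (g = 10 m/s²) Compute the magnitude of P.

P ≈ 782 N

On the verge of sliding up the incline, friction equals μN and acts down the slope.
Perpendicular: N + P sin 40° = W cos 31° = 908.6 N.
Along incline: P cos 40° = W sin 31° + μN  with W sin 31° = 545.9 N.
Solving the pair for P and N: P = 781.6 N, N = 406.2 N (and f = μN = 52.8 N).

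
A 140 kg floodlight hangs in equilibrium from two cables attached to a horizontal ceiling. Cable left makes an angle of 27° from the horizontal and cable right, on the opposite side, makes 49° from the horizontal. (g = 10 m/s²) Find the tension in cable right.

T_right ≈ 1290 N

Weight W = 140 × 10 = 1400 N acts straight down.
Horizontal: T_left cos 27° = T_right cos 49°  →  T_left = 0.7363 T_right.
Vertical: T_left sin 27° + T_right sin 49° = 1400.
Substituting the horizontal relation into the vertical equation gives 1.089 T_right = 1400, so T_right = 1286 N.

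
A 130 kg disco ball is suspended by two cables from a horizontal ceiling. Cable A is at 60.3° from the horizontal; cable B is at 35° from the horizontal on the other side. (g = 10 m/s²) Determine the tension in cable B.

T_B ≈ 647 N

Weight W = 130 × 10 = 1300 N acts straight down.
Horizontal: T_A cos 60.3° = T_B cos 35°  →  T_A = 1.653 T_B.
Vertical: T_A sin 60.3° + T_B sin 35° = 1300.
Substituting the horizontal relation into the vertical equation gives 2.01 T_B = 1300, so T_B = 646.9 N.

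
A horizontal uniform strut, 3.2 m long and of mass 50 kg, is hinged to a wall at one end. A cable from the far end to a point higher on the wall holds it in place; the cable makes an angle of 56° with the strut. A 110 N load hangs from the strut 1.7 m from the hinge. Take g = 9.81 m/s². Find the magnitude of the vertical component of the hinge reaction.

Take torques about the hinge: T sin 56° · 3.2 = 50×9.81×1.6 + 110×1.7 = 971.8 N·m.
So T = 971.8 / (0.8290 × 3.2) = 366.31 N.
ΣF_y = 0: H_y = (50×9.81 + 110) − T sin 56° = 600.5 − 303.69 = 296.81 N.

|H_y| ≈ 297 N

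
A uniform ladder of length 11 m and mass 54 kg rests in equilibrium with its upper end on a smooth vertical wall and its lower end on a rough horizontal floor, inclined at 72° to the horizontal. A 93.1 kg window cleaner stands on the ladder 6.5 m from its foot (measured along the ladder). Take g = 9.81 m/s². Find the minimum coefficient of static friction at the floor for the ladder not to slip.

ΣF_y = 0: N_floor = 54×9.81 + 93.1×9.81 = 1443.1 N.
Torques about the foot: N_wall · 11 sin 72° = 54×9.81×5.5 cos 72° + 93.1×9.81×6.5 cos 72° → N_wall = 261.42 N.
ΣF_x = 0: f_floor = N_wall = 261.42 N.
μ_min = f_floor / N_floor = 261.42 / 1443.1 = 0.1812.

μ_min ≈ 0.181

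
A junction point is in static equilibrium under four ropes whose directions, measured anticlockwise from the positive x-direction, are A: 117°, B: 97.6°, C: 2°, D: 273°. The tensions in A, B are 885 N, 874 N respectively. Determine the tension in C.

T_C ≈ 430 N

Resolve: ΣF_x = 885 cos 117° + 874 cos 97.6° + T_C cos 2° + T_D cos 273° = 0.
        ΣF_y = 885 sin 117° + 874 sin 97.6° + T_C sin 2° + T_D sin 273° = 0.
The known terms sum to (-517.4, 1655) N, so 0.9994 T_C + 0.0523 T_D = 517.4 and 0.0349 T_C − 0.9986 T_D = -1655.
Solving simultaneously: T_C = 430.1 N, T_D = 1672 N.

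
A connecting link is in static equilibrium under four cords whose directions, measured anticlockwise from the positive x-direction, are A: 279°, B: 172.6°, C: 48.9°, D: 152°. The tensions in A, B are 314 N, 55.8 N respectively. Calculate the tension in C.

T_C ≈ 278 N

Resolve: ΣF_x = 314 cos 279° + 55.8 cos 172.6° + T_C cos 48.9° + T_D cos 152° = 0.
        ΣF_y = 314 sin 279° + 55.8 sin 172.6° + T_C sin 48.9° + T_D sin 152° = 0.
The known terms sum to (-6.215, -302.9) N, so 0.6574 T_C − 0.8829 T_D = 6.215 and 0.7536 T_C + 0.4695 T_D = 302.9.
Solving simultaneously: T_C = 277.6 N, T_D = 199.7 N.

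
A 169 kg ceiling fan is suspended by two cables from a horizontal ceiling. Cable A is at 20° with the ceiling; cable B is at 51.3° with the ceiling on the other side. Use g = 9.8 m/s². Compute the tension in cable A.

Weight W = 169 × 9.8 = 1656 N acts straight down.
Horizontal: T_A cos 20° = T_B cos 51.3°  →  T_B = 1.503 T_A.
Vertical: T_A sin 20° + T_B sin 51.3° = 1656.
Substituting the horizontal relation into the vertical equation gives 1.515 T_A = 1656, so T_A = 1093 N.

T_A ≈ 1090 N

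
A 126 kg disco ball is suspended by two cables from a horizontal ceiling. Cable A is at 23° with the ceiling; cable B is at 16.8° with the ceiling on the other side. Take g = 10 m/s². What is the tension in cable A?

T_A ≈ 1880 N

Weight W = 126 × 10 = 1260 N acts straight down.
Horizontal: T_A cos 23° = T_B cos 16.8°  →  T_B = 0.9615 T_A.
Vertical: T_A sin 23° + T_B sin 16.8° = 1260.
Substituting the horizontal relation into the vertical equation gives 0.6686 T_A = 1260, so T_A = 1884 N.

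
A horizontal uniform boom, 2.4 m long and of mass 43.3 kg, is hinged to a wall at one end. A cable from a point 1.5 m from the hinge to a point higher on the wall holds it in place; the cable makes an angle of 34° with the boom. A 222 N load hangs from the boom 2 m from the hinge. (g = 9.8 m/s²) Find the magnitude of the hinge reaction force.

|H| ≈ 942 N

Take torques about the hinge: T sin 34° · 1.5 = 43.3×9.8×1.2 + 222×2 = 953.21 N·m.
So T = 953.21 / (0.5592 × 1.5) = 1136.4 N.
ΣF_x = 0: H_x = T cos 34° = 942.13 N.
ΣF_y = 0: H_y = (43.3×9.8 + 222) − T sin 34° = 646.34 − 635.47 = 10.868 N.
|H| = √(H_x² + H_y²) = √((942.13)² + (10.868)²) = 942.19 N.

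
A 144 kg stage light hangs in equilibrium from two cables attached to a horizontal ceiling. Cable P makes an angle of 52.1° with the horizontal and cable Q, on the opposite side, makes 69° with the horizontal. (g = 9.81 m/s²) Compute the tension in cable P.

Weight W = 144 × 9.81 = 1413 N acts straight down.
Horizontal: T_P cos 52.1° = T_Q cos 69°  →  T_Q = 1.714 T_P.
Vertical: T_P sin 52.1° + T_Q sin 69° = 1413.
Substituting the horizontal relation into the vertical equation gives 2.389 T_P = 1413, so T_P = 591.2 N.

T_P ≈ 591 N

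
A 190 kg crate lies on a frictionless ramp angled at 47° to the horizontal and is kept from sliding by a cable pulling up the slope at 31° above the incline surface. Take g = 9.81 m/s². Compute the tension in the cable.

Take axes along and perpendicular to the incline. Weight components: W sin 47° = 1363 N down-slope, W cos 47° = 1271 N into the surface.
Along incline: T cos 31° = W sin 47° → T = 1590 N.
Perpendicular: N = W cos 47° − T sin 31° = 452.1 N.

T ≈ 1590 N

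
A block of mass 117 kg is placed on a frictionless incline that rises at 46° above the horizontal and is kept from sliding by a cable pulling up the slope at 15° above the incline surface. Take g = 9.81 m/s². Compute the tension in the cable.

T ≈ 855 N

Take axes along and perpendicular to the incline. Weight components: W sin 46° = 825.6 N down-slope, W cos 46° = 797.3 N into the surface.
Along incline: T cos 15° = W sin 46° → T = 854.8 N.
Perpendicular: N = W cos 46° − T sin 15° = 576.1 N.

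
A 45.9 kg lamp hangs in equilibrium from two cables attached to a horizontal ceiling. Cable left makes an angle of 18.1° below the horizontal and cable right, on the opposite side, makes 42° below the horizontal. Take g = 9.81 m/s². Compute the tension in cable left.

Weight W = 45.9 × 9.81 = 450.3 N acts straight down.
Horizontal: T_left cos 18.1° = T_right cos 42°  →  T_right = 1.279 T_left.
Vertical: T_left sin 18.1° + T_right sin 42° = 450.3.
Substituting the horizontal relation into the vertical equation gives 1.167 T_left = 450.3, so T_left = 386 N.

T_left ≈ 386 N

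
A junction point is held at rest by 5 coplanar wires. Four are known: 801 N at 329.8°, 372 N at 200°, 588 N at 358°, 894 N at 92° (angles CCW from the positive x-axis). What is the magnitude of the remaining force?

Sum the known components: ΣF_x = 899.2 N, ΣF_y = 342.8 N.
For equilibrium the remaining force must supply (−ΣF_x, −ΣF_y) = (-899.2, -342.8) N.
Magnitude = √((-899.2)² + (-342.8)²) = 962.3 N; direction = atan2(-342.8, -899.2) = 200.9°.

F ≈ 962 N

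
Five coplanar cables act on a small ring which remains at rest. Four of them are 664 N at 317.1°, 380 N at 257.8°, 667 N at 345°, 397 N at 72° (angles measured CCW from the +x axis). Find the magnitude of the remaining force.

F ≈ 1330 N

Sum the known components: ΣF_x = 1173 N, ΣF_y = -618.5 N.
For equilibrium the remaining force must supply (−ΣF_x, −ΣF_y) = (-1173, 618.5) N.
Magnitude = √((-1173)² + (618.5)²) = 1326 N; direction = atan2(618.5, -1173) = 152.2°.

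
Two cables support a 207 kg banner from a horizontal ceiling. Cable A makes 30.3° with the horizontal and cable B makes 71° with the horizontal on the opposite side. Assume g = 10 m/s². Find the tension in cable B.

Weight W = 207 × 10 = 2070 N acts straight down.
Horizontal: T_A cos 30.3° = T_B cos 71°  →  T_A = 0.3771 T_B.
Vertical: T_A sin 30.3° + T_B sin 71° = 2070.
Substituting the horizontal relation into the vertical equation gives 1.136 T_B = 2070, so T_B = 1823 N.

T_B ≈ 1820 N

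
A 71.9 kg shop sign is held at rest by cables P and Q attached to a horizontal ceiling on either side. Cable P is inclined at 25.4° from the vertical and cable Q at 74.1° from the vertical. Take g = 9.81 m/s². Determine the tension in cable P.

T_P ≈ 688 N

Angles from the horizontal: cable P is 90° − 25.4° = 64.6°, cable Q is 90° − 74.1° = 15.9°.
Weight W = 71.9 × 9.81 = 705.3 N acts straight down.
Horizontal: T_P cos 64.6° = T_Q cos 15.9°  →  T_Q = 0.446 T_P.
Vertical: T_P sin 64.6° + T_Q sin 15.9° = 705.3.
Substituting the horizontal relation into the vertical equation gives 1.026 T_P = 705.3, so T_P = 687.8 N.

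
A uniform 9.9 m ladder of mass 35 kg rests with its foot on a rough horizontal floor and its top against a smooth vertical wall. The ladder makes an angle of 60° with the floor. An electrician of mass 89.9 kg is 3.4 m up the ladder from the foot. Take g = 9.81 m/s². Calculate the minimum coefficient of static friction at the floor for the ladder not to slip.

ΣF_y = 0: N_floor = 35×9.81 + 89.9×9.81 = 1225.3 N.
Torques about the foot: N_wall · 9.9 sin 60° = 35×9.81×4.95 cos 60° + 89.9×9.81×3.4 cos 60° → N_wall = 273.99 N.
ΣF_x = 0: f_floor = N_wall = 273.99 N.
μ_min = f_floor / N_floor = 273.99 / 1225.3 = 0.2236.

μ_min ≈ 0.224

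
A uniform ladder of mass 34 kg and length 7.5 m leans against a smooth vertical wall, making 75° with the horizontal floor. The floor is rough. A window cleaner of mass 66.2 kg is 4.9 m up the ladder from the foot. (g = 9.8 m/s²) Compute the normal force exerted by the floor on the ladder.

ΣF_y = 0: N_floor = 34×9.8 + 66.2×9.8 = 981.96 N.

N_floor ≈ 982 N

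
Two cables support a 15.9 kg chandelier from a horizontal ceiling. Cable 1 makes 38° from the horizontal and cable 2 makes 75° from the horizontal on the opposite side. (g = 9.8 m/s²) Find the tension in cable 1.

Weight W = 15.9 × 9.8 = 155.8 N acts straight down.
Horizontal: T_1 cos 38° = T_2 cos 75°  →  T_2 = 3.045 T_1.
Vertical: T_1 sin 38° + T_2 sin 75° = 155.8.
Substituting the horizontal relation into the vertical equation gives 3.557 T_1 = 155.8, so T_1 = 43.81 N.

T_1 ≈ 43.8 N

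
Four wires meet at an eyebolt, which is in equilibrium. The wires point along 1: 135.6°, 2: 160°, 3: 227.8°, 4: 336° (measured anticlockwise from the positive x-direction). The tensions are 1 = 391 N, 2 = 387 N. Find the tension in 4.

T_4 ≈ 788 N

Resolve: ΣF_x = 391 cos 135.6° + 387 cos 160° + T_3 cos 227.8° + T_4 cos 336° = 0.
        ΣF_y = 391 sin 135.6° + 387 sin 160° + T_3 sin 227.8° + T_4 sin 336° = 0.
The known terms sum to (-643, 405.9) N, so -0.6717 T_3 + 0.9135 T_4 = 643 and -0.7408 T_3 − 0.4067 T_4 = -405.9.
Solving simultaneously: T_3 = 115.1 N, T_4 = 788.5 N.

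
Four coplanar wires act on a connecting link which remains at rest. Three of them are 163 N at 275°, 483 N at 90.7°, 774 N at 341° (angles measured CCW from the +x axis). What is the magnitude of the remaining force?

F ≈ 743 N

Sum the known components: ΣF_x = 740.1 N, ΣF_y = 68.59 N.
For equilibrium the remaining force must supply (−ΣF_x, −ΣF_y) = (-740.1, -68.59) N.
Magnitude = √((-740.1)² + (-68.59)²) = 743.3 N; direction = atan2(-68.59, -740.1) = 185.3°.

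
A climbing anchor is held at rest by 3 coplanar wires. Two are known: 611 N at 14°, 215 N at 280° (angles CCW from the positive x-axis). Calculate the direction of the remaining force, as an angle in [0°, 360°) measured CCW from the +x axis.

θ ≈ 174°

Sum the known components: ΣF_x = 630.2 N, ΣF_y = -63.92 N.
For equilibrium the remaining force must supply (−ΣF_x, −ΣF_y) = (-630.2, 63.92) N.
Magnitude = √((-630.2)² + (63.92)²) = 633.4 N; direction = atan2(63.92, -630.2) = 174.2°.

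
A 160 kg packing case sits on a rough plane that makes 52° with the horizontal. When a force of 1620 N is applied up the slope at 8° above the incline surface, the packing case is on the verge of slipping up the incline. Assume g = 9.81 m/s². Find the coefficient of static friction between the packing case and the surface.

On the verge of sliding up the incline, friction is at its maximum μN and acts down the slope.
Perpendicular to incline: N = W cos 52° − P sin 8° = 966.3 − 225.5 = 740.9 N.
Along incline: P cos 8° − μN = W sin 52° → μ = −(W sin 52° − P cos 8°) / N = 0.4959.

μ ≈ 0.496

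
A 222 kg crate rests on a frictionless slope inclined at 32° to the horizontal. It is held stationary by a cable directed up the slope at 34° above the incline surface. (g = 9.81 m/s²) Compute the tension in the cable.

Take axes along and perpendicular to the incline. Weight components: W sin 32° = 1154 N down-slope, W cos 32° = 1847 N into the surface.
Along incline: T cos 34° = W sin 32° → T = 1392 N.
Perpendicular: N = W cos 32° − T sin 34° = 1068 N.

T ≈ 1390 N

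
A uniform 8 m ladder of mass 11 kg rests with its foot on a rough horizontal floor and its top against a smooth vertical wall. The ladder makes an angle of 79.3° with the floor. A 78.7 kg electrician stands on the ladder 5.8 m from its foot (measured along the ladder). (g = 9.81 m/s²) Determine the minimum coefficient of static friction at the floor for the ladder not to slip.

μ_min ≈ 0.132

ΣF_y = 0: N_floor = 11×9.81 + 78.7×9.81 = 879.96 N.
Torques about the foot: N_wall · 8 sin 79.3° = 11×9.81×4 cos 79.3° + 78.7×9.81×5.8 cos 79.3° → N_wall = 115.96 N.
ΣF_x = 0: f_floor = N_wall = 115.96 N.
μ_min = f_floor / N_floor = 115.96 / 879.96 = 0.1318.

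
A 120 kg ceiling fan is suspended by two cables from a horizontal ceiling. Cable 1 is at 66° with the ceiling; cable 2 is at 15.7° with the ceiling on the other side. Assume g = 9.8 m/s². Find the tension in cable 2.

Weight W = 120 × 9.8 = 1176 N acts straight down.
Horizontal: T_1 cos 66° = T_2 cos 15.7°  →  T_1 = 2.367 T_2.
Vertical: T_1 sin 66° + T_2 sin 15.7° = 1176.
Substituting the horizontal relation into the vertical equation gives 2.433 T_2 = 1176, so T_2 = 483.4 N.

T_2 ≈ 483 N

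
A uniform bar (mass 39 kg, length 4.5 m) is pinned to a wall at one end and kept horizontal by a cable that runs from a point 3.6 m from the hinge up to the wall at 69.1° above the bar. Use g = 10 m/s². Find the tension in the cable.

Take torques about the hinge: T sin 69.1° · 3.6 = 39×10×2.25 = 877.5 N·m.
So T = 877.5 / (0.9342 × 3.6) = 260.92 N.

T ≈ 261 N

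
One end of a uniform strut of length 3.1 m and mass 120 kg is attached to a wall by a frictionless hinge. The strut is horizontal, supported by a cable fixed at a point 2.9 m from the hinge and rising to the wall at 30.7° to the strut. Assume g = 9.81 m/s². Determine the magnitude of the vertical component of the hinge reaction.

|H_y| ≈ 548 N

Take torques about the hinge: T sin 30.7° · 2.9 = 120×9.81×1.55 = 1824.7 N·m.
So T = 1824.7 / (0.5105 × 2.9) = 1232.4 N.
ΣF_y = 0: H_y = (120×9.81) − T sin 30.7° = 1177.2 − 629.19 = 548.01 N.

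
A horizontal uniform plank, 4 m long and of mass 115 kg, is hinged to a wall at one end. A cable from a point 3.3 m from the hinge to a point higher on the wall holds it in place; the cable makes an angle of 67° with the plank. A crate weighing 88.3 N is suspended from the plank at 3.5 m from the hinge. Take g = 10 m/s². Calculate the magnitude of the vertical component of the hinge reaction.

|H_y| ≈ 448 N

Take torques about the hinge: T sin 67° · 3.3 = 115×10×2 + 88.3×3.5 = 2609.1 N·m.
So T = 2609.1 / (0.9205 × 3.3) = 858.9 N.
ΣF_y = 0: H_y = (115×10 + 88.3) − T sin 67° = 1238.3 − 790.62 = 447.68 N.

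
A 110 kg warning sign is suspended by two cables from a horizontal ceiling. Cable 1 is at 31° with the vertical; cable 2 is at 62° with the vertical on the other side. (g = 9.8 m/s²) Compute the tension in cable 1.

Angles from the horizontal: cable 1 is 90° − 31° = 59°, cable 2 is 90° − 62° = 28°.
Weight W = 110 × 9.8 = 1078 N acts straight down.
Horizontal: T_1 cos 59° = T_2 cos 28°  →  T_2 = 0.5833 T_1.
Vertical: T_1 sin 59° + T_2 sin 28° = 1078.
Substituting the horizontal relation into the vertical equation gives 1.131 T_1 = 1078, so T_1 = 953.1 N.

T_1 ≈ 953 N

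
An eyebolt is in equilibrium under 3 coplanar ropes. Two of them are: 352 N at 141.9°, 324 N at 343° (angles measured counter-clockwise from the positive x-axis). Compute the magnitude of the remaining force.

Sum the known components: ΣF_x = 32.84 N, ΣF_y = 122.5 N.
For equilibrium the remaining force must supply (−ΣF_x, −ΣF_y) = (-32.84, -122.5) N.
Magnitude = √((-32.84)² + (-122.5)²) = 126.8 N; direction = atan2(-122.5, -32.84) = 255.0°.

F ≈ 127 N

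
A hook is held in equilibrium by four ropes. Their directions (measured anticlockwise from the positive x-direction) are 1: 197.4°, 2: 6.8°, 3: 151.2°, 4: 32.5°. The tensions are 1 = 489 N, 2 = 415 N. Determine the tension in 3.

T_3 ≈ 59.9 N

Resolve: ΣF_x = 489 cos 197.4° + 415 cos 6.8° + T_3 cos 151.2° + T_4 cos 32.5° = 0.
        ΣF_y = 489 sin 197.4° + 415 sin 6.8° + T_3 sin 151.2° + T_4 sin 32.5° = 0.
The known terms sum to (-54.54, -97.09) N, so -0.8763 T_3 + 0.8434 T_4 = 54.54 and 0.4818 T_3 + 0.5373 T_4 = 97.09.
Solving simultaneously: T_3 = 59.95 N, T_4 = 127 N.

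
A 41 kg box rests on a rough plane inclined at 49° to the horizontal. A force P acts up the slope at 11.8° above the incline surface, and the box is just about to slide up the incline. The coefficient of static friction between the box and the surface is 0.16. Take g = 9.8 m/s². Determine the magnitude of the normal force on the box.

On the verge of sliding up the incline, friction equals μN and acts down the slope.
Perpendicular: N + P sin 11.8° = W cos 49° = 263.6 N.
Along incline: P cos 11.8° = W sin 49° + μN  with W sin 49° = 303.2 N.
Solving the pair for P and N: P = 341.5 N, N = 193.8 N (and f = μN = 31 N).

N ≈ 194 N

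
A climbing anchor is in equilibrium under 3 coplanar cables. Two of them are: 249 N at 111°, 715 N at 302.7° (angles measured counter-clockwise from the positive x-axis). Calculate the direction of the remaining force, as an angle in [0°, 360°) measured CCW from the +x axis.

θ ≈ 129°

Sum the known components: ΣF_x = 297 N, ΣF_y = -369.2 N.
For equilibrium the remaining force must supply (−ΣF_x, −ΣF_y) = (-297, 369.2) N.
Magnitude = √((-297)² + (369.2)²) = 473.9 N; direction = atan2(369.2, -297) = 128.8°.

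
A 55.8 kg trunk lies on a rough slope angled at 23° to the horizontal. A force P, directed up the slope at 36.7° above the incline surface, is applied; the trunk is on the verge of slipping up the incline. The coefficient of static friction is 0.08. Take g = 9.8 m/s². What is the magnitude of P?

On the verge of sliding up the incline, friction equals μN and acts down the slope.
Perpendicular: N + P sin 36.7° = W cos 23° = 503.4 N.
Along incline: P cos 36.7° = W sin 23° + μN  with W sin 23° = 213.7 N.
Solving the pair for P and N: P = 298.9 N, N = 324.7 N (and f = μN = 25.98 N).

P ≈ 299 N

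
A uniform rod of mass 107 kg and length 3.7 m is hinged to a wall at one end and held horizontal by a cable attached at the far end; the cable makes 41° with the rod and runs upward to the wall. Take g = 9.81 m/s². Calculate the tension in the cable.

Take torques about the hinge: T sin 41° · 3.7 = 107×9.81×1.85 = 1941.9 N·m.
So T = 1941.9 / (0.6561 × 3.7) = 799.98 N.

T ≈ 800 N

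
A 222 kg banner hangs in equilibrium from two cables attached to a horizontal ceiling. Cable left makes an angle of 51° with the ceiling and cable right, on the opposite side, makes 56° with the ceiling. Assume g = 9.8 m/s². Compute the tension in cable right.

Weight W = 222 × 9.8 = 2176 N acts straight down.
Horizontal: T_left cos 51° = T_right cos 56°  →  T_left = 0.8886 T_right.
Vertical: T_left sin 51° + T_right sin 56° = 2176.
Substituting the horizontal relation into the vertical equation gives 1.52 T_right = 2176, so T_right = 1432 N.

T_right ≈ 1430 N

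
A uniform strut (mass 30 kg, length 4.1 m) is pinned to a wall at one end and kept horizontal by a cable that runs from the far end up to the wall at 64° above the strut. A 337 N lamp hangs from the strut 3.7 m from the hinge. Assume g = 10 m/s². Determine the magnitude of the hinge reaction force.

|H| ≈ 287 N

Take torques about the hinge: T sin 64° · 4.1 = 30×10×2.05 + 337×3.7 = 1861.9 N·m.
So T = 1861.9 / (0.8988 × 4.1) = 505.26 N.
ΣF_x = 0: H_x = T cos 64° = 221.49 N.
ΣF_y = 0: H_y = (30×10 + 337) − T sin 64° = 637 − 454.12 = 182.88 N.
|H| = √(H_x² + H_y²) = √((221.49)² + (182.88)²) = 287.23 N.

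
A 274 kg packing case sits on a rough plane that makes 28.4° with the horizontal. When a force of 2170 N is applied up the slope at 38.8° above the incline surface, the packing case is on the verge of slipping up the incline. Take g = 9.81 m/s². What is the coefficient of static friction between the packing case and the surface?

On the verge of sliding up the incline, friction is at its maximum μN and acts down the slope.
Perpendicular to incline: N = W cos 28.4° − P sin 38.8° = 2364 − 1360 = 1005 N.
Along incline: P cos 38.8° − μN = W sin 28.4° → μ = −(W sin 28.4° − P cos 38.8°) / N = 0.4108.

μ ≈ 0.411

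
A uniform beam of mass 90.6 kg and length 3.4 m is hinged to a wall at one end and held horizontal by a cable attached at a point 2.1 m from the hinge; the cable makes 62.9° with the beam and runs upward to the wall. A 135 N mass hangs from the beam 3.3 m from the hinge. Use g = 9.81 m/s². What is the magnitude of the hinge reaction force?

|H| ≈ 486 N

Take torques about the hinge: T sin 62.9° · 2.1 = 90.6×9.81×1.7 + 135×3.3 = 1956.4 N·m.
So T = 1956.4 / (0.8902 × 2.1) = 1046.5 N.
ΣF_x = 0: H_x = T cos 62.9° = 476.74 N.
ΣF_y = 0: H_y = (90.6×9.81 + 135) − T sin 62.9° = 1023.8 − 931.64 = 92.15 N.
|H| = √(H_x² + H_y²) = √((476.74)² + (92.15)²) = 485.57 N.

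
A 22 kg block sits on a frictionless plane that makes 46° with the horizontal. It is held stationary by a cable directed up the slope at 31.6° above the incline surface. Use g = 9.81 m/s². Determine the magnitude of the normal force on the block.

N ≈ 54.4 N

Take axes along and perpendicular to the incline. Weight components: W sin 46° = 155.2 N down-slope, W cos 46° = 149.9 N into the surface.
Along incline: T cos 31.6° = W sin 46° → T = 182.3 N.
Perpendicular: N = W cos 46° − T sin 31.6° = 54.41 N.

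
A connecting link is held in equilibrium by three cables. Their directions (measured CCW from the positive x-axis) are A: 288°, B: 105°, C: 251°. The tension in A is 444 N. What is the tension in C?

Resolve: ΣF_x = 444 cos 288° + T_B cos 105° + T_C cos 251° = 0.
        ΣF_y = 444 sin 288° + T_B sin 105° + T_C sin 251° = 0.
The known terms sum to (137.2, -422.3) N, so -0.2588 T_B − 0.3256 T_C = -137.2 and 0.9659 T_B − 0.9455 T_C = 422.3.
Solving simultaneously: T_B = 477.8 N, T_C = 41.55 N.

T_C ≈ 41.6 N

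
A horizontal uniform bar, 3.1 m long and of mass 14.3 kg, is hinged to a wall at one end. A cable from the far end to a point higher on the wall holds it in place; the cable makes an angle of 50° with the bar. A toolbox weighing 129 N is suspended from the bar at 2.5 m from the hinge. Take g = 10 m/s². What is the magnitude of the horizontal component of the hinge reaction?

Take torques about the hinge: T sin 50° · 3.1 = 14.3×10×1.55 + 129×2.5 = 544.15 N·m.
So T = 544.15 / (0.7660 × 3.1) = 229.14 N.
ΣF_x = 0: H_x = T cos 50° = 147.29 N.

H_x ≈ 147 N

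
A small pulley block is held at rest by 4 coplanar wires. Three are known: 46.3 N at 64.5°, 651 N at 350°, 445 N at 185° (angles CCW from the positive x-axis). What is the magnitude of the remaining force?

Sum the known components: ΣF_x = 217.7 N, ΣF_y = -110 N.
For equilibrium the remaining force must supply (−ΣF_x, −ΣF_y) = (-217.7, 110) N.
Magnitude = √((-217.7)² + (110)²) = 244 N; direction = atan2(110, -217.7) = 153.2°.

F ≈ 244 N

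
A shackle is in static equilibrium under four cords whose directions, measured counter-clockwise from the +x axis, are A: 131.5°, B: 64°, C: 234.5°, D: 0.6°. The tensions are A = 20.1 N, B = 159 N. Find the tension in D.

T_D ≈ 56.7 N

Resolve: ΣF_x = 20.1 cos 131.5° + 159 cos 64° + T_C cos 234.5° + T_D cos 0.6° = 0.
        ΣF_y = 20.1 sin 131.5° + 159 sin 64° + T_C sin 234.5° + T_D sin 0.6° = 0.
The known terms sum to (56.38, 158) N, so -0.5807 T_C + 0.9999 T_D = -56.38 and -0.8141 T_C + 0.0105 T_D = -158.
Solving simultaneously: T_C = 194.8 N, T_D = 56.72 N.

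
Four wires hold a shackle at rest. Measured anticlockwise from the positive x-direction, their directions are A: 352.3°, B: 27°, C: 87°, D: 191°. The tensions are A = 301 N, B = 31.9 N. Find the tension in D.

T_D ≈ 338 N

Resolve: ΣF_x = 301 cos 352.3° + 31.9 cos 27° + T_C cos 87° + T_D cos 191° = 0.
        ΣF_y = 301 sin 352.3° + 31.9 sin 27° + T_C sin 87° + T_D sin 191° = 0.
The known terms sum to (326.7, -25.85) N, so 0.0523 T_C − 0.9816 T_D = -326.7 and 0.9986 T_C − 0.1908 T_D = 25.85.
Solving simultaneously: T_C = 90.40 N, T_D = 337.6 N.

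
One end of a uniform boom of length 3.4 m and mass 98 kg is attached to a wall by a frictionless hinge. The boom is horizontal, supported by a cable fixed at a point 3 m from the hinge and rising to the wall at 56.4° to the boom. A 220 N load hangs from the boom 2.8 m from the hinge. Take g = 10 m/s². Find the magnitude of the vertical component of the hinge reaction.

|H_y| ≈ 439 N

Take torques about the hinge: T sin 56.4° · 3 = 98×10×1.7 + 220×2.8 = 2282 N·m.
So T = 2282 / (0.8329 × 3) = 913.25 N.
ΣF_y = 0: H_y = (98×10 + 220) − T sin 56.4° = 1200 − 760.67 = 439.33 N.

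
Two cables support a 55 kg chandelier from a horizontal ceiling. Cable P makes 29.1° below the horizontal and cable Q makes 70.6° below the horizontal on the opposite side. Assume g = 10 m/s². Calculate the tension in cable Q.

T_Q ≈ 488 N

Weight W = 55 × 10 = 550 N acts straight down.
Horizontal: T_P cos 29.1° = T_Q cos 70.6°  →  T_P = 0.3801 T_Q.
Vertical: T_P sin 29.1° + T_Q sin 70.6° = 550.
Substituting the horizontal relation into the vertical equation gives 1.128 T_Q = 550, so T_Q = 487.5 N.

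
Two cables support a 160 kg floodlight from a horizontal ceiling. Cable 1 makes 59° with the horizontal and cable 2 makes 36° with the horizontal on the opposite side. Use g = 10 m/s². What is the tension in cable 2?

T_2 ≈ 827 N

Weight W = 160 × 10 = 1600 N acts straight down.
Horizontal: T_1 cos 59° = T_2 cos 36°  →  T_1 = 1.571 T_2.
Vertical: T_1 sin 59° + T_2 sin 36° = 1600.
Substituting the horizontal relation into the vertical equation gives 1.934 T_2 = 1600, so T_2 = 827.2 N.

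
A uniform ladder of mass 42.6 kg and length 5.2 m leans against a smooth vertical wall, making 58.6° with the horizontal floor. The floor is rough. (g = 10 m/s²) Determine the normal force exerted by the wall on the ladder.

N_wall ≈ 130 N

Torques about the foot: N_wall · 5.2 sin 58.6° = 42.6×10×2.6 cos 58.6° → N_wall = 130.02 N.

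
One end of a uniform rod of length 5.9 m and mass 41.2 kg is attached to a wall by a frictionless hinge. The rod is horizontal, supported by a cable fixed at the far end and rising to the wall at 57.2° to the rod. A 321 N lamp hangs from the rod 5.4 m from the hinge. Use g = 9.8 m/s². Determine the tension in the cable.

T ≈ 590 N

Take torques about the hinge: T sin 57.2° · 5.9 = 41.2×9.8×2.95 + 321×5.4 = 2924.5 N·m.
So T = 2924.5 / (0.8406 × 5.9) = 589.69 N.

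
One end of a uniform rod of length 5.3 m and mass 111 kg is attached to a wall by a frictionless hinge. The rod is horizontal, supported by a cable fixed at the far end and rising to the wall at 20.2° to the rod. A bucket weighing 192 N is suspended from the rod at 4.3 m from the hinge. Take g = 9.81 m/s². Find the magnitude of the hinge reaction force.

Take torques about the hinge: T sin 20.2° · 5.3 = 111×9.81×2.65 + 192×4.3 = 3711.2 N·m.
So T = 3711.2 / (0.3453 × 5.3) = 2027.9 N.
ΣF_x = 0: H_x = T cos 20.2° = 1903.2 N.
ΣF_y = 0: H_y = (111×9.81 + 192) − T sin 20.2° = 1280.9 − 700.23 = 580.68 N.
|H| = √(H_x² + H_y²) = √((1903.2)² + (580.68)²) = 1989.8 N.

|H| ≈ 1990 N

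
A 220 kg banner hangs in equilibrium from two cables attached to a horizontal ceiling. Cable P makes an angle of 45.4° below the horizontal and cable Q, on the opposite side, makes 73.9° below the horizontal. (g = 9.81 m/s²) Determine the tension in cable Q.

T_Q ≈ 1740 N

Weight W = 220 × 9.81 = 2158 N acts straight down.
Horizontal: T_P cos 45.4° = T_Q cos 73.9°  →  T_P = 0.3949 T_Q.
Vertical: T_P sin 45.4° + T_Q sin 73.9° = 2158.
Substituting the horizontal relation into the vertical equation gives 1.242 T_Q = 2158, so T_Q = 1738 N.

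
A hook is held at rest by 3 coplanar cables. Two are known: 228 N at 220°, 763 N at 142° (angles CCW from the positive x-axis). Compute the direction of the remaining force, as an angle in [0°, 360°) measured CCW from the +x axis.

θ ≈ 337°

Sum the known components: ΣF_x = -775.9 N, ΣF_y = 323.2 N.
For equilibrium the remaining force must supply (−ΣF_x, −ΣF_y) = (775.9, -323.2) N.
Magnitude = √((775.9)² + (-323.2)²) = 840.5 N; direction = atan2(-323.2, 775.9) = 337.4°.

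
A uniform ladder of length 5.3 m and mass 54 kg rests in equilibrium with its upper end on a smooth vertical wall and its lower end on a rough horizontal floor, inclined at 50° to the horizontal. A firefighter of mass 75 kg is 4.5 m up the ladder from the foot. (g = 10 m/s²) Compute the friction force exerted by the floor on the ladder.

f ≈ 761 N

Torques about the foot: N_wall · 5.3 sin 50° = 54×10×2.65 cos 50° + 75×10×4.5 cos 50° → N_wall = 760.89 N.
ΣF_x = 0: f_floor = N_wall = 760.89 N.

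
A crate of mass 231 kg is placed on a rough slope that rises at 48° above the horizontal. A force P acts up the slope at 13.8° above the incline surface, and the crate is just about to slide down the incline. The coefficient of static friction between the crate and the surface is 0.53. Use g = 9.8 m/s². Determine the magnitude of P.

P ≈ 1040 N

On the verge of sliding down the incline, friction equals μN and acts up the slope.
Perpendicular: N + P sin 13.8° = W cos 48° = 1515 N.
Along incline: P cos 13.8° + μN = W sin 48° with W sin 48° = 1682 N.
Solving the pair for P and N: P = 1041 N, N = 1266 N (and f = μN = 671.2 N).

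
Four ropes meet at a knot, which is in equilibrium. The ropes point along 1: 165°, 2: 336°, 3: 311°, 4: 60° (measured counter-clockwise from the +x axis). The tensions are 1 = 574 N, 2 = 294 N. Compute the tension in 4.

Resolve: ΣF_x = 574 cos 165° + 294 cos 336° + T_3 cos 311° + T_4 cos 60° = 0.
        ΣF_y = 574 sin 165° + 294 sin 336° + T_3 sin 311° + T_4 sin 60° = 0.
The known terms sum to (-285.9, 28.98) N, so 0.6561 T_3 + 0.5000 T_4 = 285.9 and -0.7547 T_3 + 0.8660 T_4 = -28.98.
Solving simultaneously: T_3 = 277.2 N, T_4 = 208.1 N.

T_4 ≈ 208 N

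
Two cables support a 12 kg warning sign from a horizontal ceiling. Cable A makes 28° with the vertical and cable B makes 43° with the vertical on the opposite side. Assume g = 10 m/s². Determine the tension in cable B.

Angles from the horizontal: cable A is 90° − 28° = 62°, cable B is 90° − 43° = 47°.
Weight W = 12 × 10 = 120 N acts straight down.
Horizontal: T_A cos 62° = T_B cos 47°  →  T_A = 1.453 T_B.
Vertical: T_A sin 62° + T_B sin 47° = 120.
Substituting the horizontal relation into the vertical equation gives 2.014 T_B = 120, so T_B = 59.58 N.

T_B ≈ 59.6 N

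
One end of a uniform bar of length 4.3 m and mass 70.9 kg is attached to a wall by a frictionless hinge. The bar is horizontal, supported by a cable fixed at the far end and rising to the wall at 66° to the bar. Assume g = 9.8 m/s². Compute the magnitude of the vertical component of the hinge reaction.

|H_y| ≈ 347 N

Take torques about the hinge: T sin 66° · 4.3 = 70.9×9.8×2.15 = 1493.9 N·m.
So T = 1493.9 / (0.9135 × 4.3) = 380.29 N.
ΣF_y = 0: H_y = (70.9×9.8) − T sin 66° = 694.82 − 347.41 = 347.41 N.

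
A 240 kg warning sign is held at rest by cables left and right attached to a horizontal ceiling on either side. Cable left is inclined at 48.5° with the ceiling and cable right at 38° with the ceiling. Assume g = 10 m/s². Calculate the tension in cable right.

Weight W = 240 × 10 = 2400 N acts straight down.
Horizontal: T_left cos 48.5° = T_right cos 38°  →  T_left = 1.189 T_right.
Vertical: T_left sin 48.5° + T_right sin 38° = 2400.
Substituting the horizontal relation into the vertical equation gives 1.506 T_right = 2400, so T_right = 1593 N.

T_right ≈ 1590 N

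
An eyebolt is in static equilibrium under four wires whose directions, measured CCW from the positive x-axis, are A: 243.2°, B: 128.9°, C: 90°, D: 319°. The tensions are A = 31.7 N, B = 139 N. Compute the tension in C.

Resolve: ΣF_x = 31.7 cos 243.2° + 139 cos 128.9° + T_C cos 90° + T_D cos 319° = 0.
        ΣF_y = 31.7 sin 243.2° + 139 sin 128.9° + T_C sin 90° + T_D sin 319° = 0.
The known terms sum to (-101.6, 79.88) N, so 0.0000 T_C + 0.7547 T_D = 101.6 and 1.0000 T_C − 0.6561 T_D = -79.88.
Solving simultaneously: T_C = 8.421 N, T_D = 134.6 N.

T_C ≈ 8.42 N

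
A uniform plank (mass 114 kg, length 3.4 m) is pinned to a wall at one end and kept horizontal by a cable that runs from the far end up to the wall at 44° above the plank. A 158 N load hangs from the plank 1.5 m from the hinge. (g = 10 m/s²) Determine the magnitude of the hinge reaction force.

|H| ≈ 934 N

Take torques about the hinge: T sin 44° · 3.4 = 114×10×1.7 + 158×1.5 = 2175 N·m.
So T = 2175 / (0.6947 × 3.4) = 920.89 N.
ΣF_x = 0: H_x = T cos 44° = 662.43 N.
ΣF_y = 0: H_y = (114×10 + 158) − T sin 44° = 1298 − 639.71 = 658.29 N.
|H| = √(H_x² + H_y²) = √((662.43)² + (658.29)²) = 933.9 N.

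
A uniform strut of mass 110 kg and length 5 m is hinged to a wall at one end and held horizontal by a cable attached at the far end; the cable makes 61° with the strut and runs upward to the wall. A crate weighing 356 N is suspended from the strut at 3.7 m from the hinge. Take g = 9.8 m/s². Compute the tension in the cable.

T ≈ 917 N

Take torques about the hinge: T sin 61° · 5 = 110×9.8×2.5 + 356×3.7 = 4012.2 N·m.
So T = 4012.2 / (0.8746 × 5) = 917.47 N.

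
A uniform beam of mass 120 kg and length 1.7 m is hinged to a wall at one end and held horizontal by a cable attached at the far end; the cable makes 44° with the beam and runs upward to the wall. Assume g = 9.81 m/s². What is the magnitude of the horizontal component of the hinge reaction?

Take torques about the hinge: T sin 44° · 1.7 = 120×9.81×0.85 = 1000.6 N·m.
So T = 1000.6 / (0.6947 × 1.7) = 847.32 N.
ΣF_x = 0: H_x = T cos 44° = 609.51 N.

H_x ≈ 610 N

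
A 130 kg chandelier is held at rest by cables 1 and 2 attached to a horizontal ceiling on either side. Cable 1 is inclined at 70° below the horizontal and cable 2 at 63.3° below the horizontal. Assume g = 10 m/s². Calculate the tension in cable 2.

T_2 ≈ 611 N

Weight W = 130 × 10 = 1300 N acts straight down.
Horizontal: T_1 cos 70° = T_2 cos 63.3°  →  T_1 = 1.314 T_2.
Vertical: T_1 sin 70° + T_2 sin 63.3° = 1300.
Substituting the horizontal relation into the vertical equation gives 2.128 T_2 = 1300, so T_2 = 610.9 N.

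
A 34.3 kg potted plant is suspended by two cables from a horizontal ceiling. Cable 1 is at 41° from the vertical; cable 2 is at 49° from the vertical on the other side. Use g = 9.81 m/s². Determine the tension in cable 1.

T_1 ≈ 254 N

Angles from the horizontal: cable 1 is 90° − 41° = 49°, cable 2 is 90° − 49° = 41°.
Weight W = 34.3 × 9.81 = 336.5 N acts straight down.
Horizontal: T_1 cos 49° = T_2 cos 41°  →  T_2 = 0.8693 T_1.
Vertical: T_1 sin 49° + T_2 sin 41° = 336.5.
Substituting the horizontal relation into the vertical equation gives 1.325 T_1 = 336.5, so T_1 = 253.9 N.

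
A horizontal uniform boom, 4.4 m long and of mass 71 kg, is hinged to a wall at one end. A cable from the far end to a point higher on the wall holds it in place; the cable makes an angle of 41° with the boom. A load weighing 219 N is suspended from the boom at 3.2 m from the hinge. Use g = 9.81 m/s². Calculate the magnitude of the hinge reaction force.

|H| ≈ 712 N

Take torques about the hinge: T sin 41° · 4.4 = 71×9.81×2.2 + 219×3.2 = 2233.1 N·m.
So T = 2233.1 / (0.6561 × 4.4) = 773.6 N.
ΣF_x = 0: H_x = T cos 41° = 583.84 N.
ΣF_y = 0: H_y = (71×9.81 + 219) − T sin 41° = 915.51 − 507.53 = 407.98 N.
|H| = √(H_x² + H_y²) = √((583.84)² + (407.98)²) = 712.27 N.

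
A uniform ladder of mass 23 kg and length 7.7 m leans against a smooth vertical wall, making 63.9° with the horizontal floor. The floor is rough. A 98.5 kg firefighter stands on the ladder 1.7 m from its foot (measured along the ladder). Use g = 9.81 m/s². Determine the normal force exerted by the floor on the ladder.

N_floor ≈ 1190 N

ΣF_y = 0: N_floor = 23×9.81 + 98.5×9.81 = 1191.9 N.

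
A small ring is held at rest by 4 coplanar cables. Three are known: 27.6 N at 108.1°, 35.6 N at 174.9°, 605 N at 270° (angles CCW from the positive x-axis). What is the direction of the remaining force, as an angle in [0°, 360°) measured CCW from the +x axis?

θ ≈ 85.6°

Sum the known components: ΣF_x = -44.03 N, ΣF_y = -575.6 N.
For equilibrium the remaining force must supply (−ΣF_x, −ΣF_y) = (44.03, 575.6) N.
Magnitude = √((44.03)² + (575.6)²) = 577.3 N; direction = atan2(575.6, 44.03) = 85.6°.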